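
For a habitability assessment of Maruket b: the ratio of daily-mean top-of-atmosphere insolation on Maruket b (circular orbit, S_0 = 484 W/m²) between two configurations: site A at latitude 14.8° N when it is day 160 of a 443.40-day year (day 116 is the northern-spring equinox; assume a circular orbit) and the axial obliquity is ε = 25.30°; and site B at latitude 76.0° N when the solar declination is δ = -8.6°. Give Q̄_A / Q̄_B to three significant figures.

— Configuration A (ϕ=+14.8°):
Solar longitude: L_s = 360° × (160 − 116)/443.40 = 35.724°.
sin δ = sin 25.30° × sin 35.724° = 0.24953, so δ = +14.449°.
cos h₀ = −tan(+14.8°) tan(+14.449°) = -0.0681, h₀ = 1.6389 rad.
Bracket: h₀ sin ϕ sin δ + cos ϕ cos δ sin h₀ = 1.6389×0.25545×0.24953 + 0.96682×0.96837×0.99768 = 0.104467 + 0.934067 = 1.038534.
Q̄ = (S_0/π) × [bracket] = (484/π) × 1.038534 = 160.00 W/m².
— Configuration B (ϕ=+76.0°):
cos h₀ = −tan(+76.0°) tan(-8.600°) = 0.6066, h₀ = 0.9191 rad.
Bracket: h₀ sin ϕ sin δ + cos ϕ cos δ sin h₀ = 0.9191×0.97030×-0.14954 + 0.24192×0.98876×0.79503 = -0.133360 + 0.190172 = 0.056812.
Q̄ = (S_0/π) × [bracket] = (484/π) × 0.056812 = 8.7526 W/m².
Ratio Q̄_A / Q̄_B = 160.00 / 8.7526 = 18.28.

Q̄_A / Q̄_B ≈ 18.3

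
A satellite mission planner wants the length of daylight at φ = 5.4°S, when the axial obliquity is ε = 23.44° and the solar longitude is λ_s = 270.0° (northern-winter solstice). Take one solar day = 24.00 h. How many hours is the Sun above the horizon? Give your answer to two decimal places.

12.31 h

Solar declination: sin δ = sin ε · sin λ_s = sin 23.44° × sin 270.0° = -0.39779, so δ = -23.440°.
cos H₀ = −tan φ · tan δ = −tan(-5.4°) × tan(-23.440°) = -0.0410, so H₀ = 1.6118 rad = 92.35°.
Daylight = 2H₀/(2π) × 24.00 h = (1.6118/π) × 24.00 = 12.31 h.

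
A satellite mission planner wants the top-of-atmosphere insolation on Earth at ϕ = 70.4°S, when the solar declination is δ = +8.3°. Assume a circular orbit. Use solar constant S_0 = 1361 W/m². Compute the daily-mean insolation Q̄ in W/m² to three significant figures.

cos h₀ = −tan(-70.4°) tan(+8.300°) = 0.4097, h₀ = 1.1487 rad.
Bracket: h₀ sin ϕ sin δ + cos ϕ cos δ sin h₀ = 1.1487×-0.94206×0.14436 + 0.33545×0.98953×0.91222 = -0.156218 + 0.302800 = 0.146582.
Q̄ = (S_0/π) × [bracket] = (1361/π) × 0.146582 = 63.50 W/m².

Q̄ ≈ 63.5 W/m²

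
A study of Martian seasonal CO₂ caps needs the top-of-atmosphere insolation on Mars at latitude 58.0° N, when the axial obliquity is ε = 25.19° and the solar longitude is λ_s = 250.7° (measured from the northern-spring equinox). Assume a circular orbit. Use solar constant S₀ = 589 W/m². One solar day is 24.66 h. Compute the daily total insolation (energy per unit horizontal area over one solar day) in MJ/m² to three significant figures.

Solar declination: sin δ = sin ε · sin λ_s = sin 25.19° × sin 250.7° = -0.40170, so δ = -23.685°.
cos H₀ = −tan(+58.0°) tan(-23.685°) = 0.7020, H₀ = 0.7926 rad.
Bracket: H₀ sin φ sin δ + cos φ cos δ sin H₀ = 0.7926×0.84805×-0.40170 + 0.52992×0.91577×0.71219 = -0.270008 + 0.345615 = 0.075607.
Q̄ = (S₀/π) × [bracket] = (589/π) × 0.075607 = 14.175 W/m².
Daily total = Q̄ × 24.66 h × 3600 s/h = 14.175 × 24.66 × 3600 / 10⁶ = 1.258 MJ/m².

1.26 MJ/m²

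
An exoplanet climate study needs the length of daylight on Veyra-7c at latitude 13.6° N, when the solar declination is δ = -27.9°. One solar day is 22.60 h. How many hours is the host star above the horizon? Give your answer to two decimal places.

10.38 h

cos h₀ = −tan ϕ · tan δ = −tan(+13.6°) × tan(-27.900°) = 0.1281, so h₀ = 1.4424 rad = 82.64°.
Daylight = 2h₀/(2π) × 22.60 h = (1.4424/π) × 22.60 = 10.38 h.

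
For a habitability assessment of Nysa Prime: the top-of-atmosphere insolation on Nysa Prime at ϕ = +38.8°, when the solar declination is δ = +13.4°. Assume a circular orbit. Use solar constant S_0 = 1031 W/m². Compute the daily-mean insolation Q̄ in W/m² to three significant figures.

cos h₀ = −tan(+38.8°) tan(+13.400°) = -0.1915, h₀ = 1.7635 rad.
Bracket: h₀ sin ϕ sin δ + cos ϕ cos δ sin h₀ = 1.7635×0.62660×0.23175 + 0.77934×0.97278×0.98148 = 0.256086 + 0.744086 = 1.000172.
Q̄ = (S_0/π) × [bracket] = (1031/π) × 1.000172 = 328.2 W/m².

Q̄ ≈ 328 W/m²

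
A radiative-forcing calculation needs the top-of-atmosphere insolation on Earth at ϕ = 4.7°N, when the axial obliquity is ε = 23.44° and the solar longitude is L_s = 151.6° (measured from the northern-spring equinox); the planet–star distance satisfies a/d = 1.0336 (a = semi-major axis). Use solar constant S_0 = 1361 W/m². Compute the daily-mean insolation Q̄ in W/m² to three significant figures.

Q̄ ≈ 464 W/m²

Solar declination: sin δ = sin ε · sin L_s = sin 23.44° × sin 151.6° = 0.18920, so δ = +10.906°.
cos h₀ = −tan(+4.7°) tan(+10.906°) = -0.0158, h₀ = 1.5866 rad.
Bracket: h₀ sin ϕ sin δ + cos ϕ cos δ sin h₀ = 1.5866×0.08194×0.18920 + 0.99664×0.98194×0.99987 = 0.024597 + 0.978513 = 1.003110.
Inverse-square distance factor (a/d)² = 1.0336² = 1.068329.
Q̄ = (S_0/π) × 1.068329 × [bracket] = (1361/π) × 1.068329 × 1.003110 = 464.3 W/m².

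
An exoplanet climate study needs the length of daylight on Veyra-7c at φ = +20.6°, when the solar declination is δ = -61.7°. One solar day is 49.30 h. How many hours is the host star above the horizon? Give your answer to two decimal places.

cos H₀ = −tan φ · tan δ = −tan(+20.6°) × tan(-61.700°) = 0.6981, so H₀ = 0.7981 rad = 45.73°.
Daylight = 2H₀/(2π) × 49.30 h = (0.7981/π) × 49.30 = 12.52 h.

12.52 h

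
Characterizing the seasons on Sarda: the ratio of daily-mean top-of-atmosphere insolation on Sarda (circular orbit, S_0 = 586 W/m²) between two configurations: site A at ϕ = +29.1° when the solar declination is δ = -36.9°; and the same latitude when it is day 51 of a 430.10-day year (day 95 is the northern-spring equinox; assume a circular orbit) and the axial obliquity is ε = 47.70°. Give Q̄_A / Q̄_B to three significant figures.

— Configuration A (ϕ=+29.1°):
cos h₀ = −tan(+29.1°) tan(-36.900°) = 0.4179, h₀ = 1.1397 rad.
Bracket: h₀ sin ϕ sin δ + cos ϕ cos δ sin h₀ = 1.1397×0.48634×-0.60042 + 0.87377×0.79968×0.90849 = -0.332802 + 0.634795 = 0.301993.
Q̄ = (S_0/π) × [bracket] = (586/π) × 0.301993 = 56.331 W/m².
— Configuration B (ϕ=+29.1°):
Solar longitude: L_s = 360° × (51 − 95)/430.10 = -36.829°, i.e. -36.829° + 360° = 323.171°.
sin δ = sin 47.70° × sin 323.171° = -0.44335, so δ = -26.318°.
cos h₀ = −tan(+29.1°) tan(-26.318°) = 0.2753, h₀ = 1.2919 rad.
Bracket: h₀ sin ϕ sin δ + cos ϕ cos δ sin h₀ = 1.2919×0.48634×-0.44335 + 0.87377×0.89635×0.96136 = -0.278558 + 0.752941 = 0.474383.
Q̄ = (S_0/π) × [bracket] = (586/π) × 0.474383 = 88.486 W/m².
Ratio Q̄_A / Q̄_B = 56.331 / 88.486 = 0.6366.

Q̄_A / Q̄_B ≈ 0.637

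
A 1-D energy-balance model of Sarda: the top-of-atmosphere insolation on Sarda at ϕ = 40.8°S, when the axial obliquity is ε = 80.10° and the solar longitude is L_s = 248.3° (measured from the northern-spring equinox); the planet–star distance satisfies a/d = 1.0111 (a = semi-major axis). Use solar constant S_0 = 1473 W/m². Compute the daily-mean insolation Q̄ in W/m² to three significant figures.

Solar declination: sin δ = sin ε · sin L_s = sin 80.10° × sin 248.3° = -0.91530, so δ = -66.248°.
cos h₀ = −tan(-40.8°) tan(-66.248°) = -1.9615 ≤ −1 ⇒ polar day, h₀ = π.
Bracket: h₀ sin ϕ sin δ + cos ϕ cos δ sin h₀ = 3.1416×-0.65342×-0.91530 + 0.75700×0.40278×0.00000 = 1.878913 + 0.000000 = 1.878913.
Inverse-square distance factor (a/d)² = 1.0111² = 1.022323.
Q̄ = (S_0/π) × 1.022323 × [bracket] = (1473/π) × 1.022323 × 1.878913 = 900.6 W/m².

Q̄ ≈ 901 W/m²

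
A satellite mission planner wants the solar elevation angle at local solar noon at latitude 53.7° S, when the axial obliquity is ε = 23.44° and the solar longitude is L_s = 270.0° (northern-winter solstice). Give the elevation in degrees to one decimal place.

Solar declination: sin δ = sin ε · sin L_s = sin 23.44° × sin 270.0° = -0.39779, so δ = -23.440°.
At local noon the hour angle is zero, so the zenith angle equals |ϕ − δ| = |-53.7° − (-23.440°)| = 30.260°.
Elevation = 90° − 30.260° = 59.7°.

59.7°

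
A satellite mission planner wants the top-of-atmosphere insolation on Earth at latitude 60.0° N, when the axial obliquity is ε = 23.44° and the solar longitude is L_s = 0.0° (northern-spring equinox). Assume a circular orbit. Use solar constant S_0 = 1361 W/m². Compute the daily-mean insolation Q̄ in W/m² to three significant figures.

Solar declination: sin δ = sin ε · sin L_s = sin 23.44° × sin 0.0° = 0.00000, so δ = +0.000°.
cos h₀ = −tan(+60.0°) tan(+0.000°) = -0.0000, h₀ = 1.5708 rad.
Bracket: h₀ sin ϕ sin δ + cos ϕ cos δ sin h₀ = 1.5708×0.86603×0.00000 + 0.50000×1.00000×1.00000 = 0.000000 + 0.500000 = 0.500000.
Q̄ = (S_0/π) × [bracket] = (1361/π) × 0.500000 = 216.6 W/m².

Q̄ ≈ 217 W/m²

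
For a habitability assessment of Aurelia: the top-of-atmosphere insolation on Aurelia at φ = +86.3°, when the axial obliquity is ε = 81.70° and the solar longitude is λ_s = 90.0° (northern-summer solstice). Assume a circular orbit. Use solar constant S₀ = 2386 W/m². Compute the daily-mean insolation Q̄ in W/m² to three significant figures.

Q̄ ≈ 2.36e+03 W/m²

Solar declination: sin δ = sin ε · sin λ_s = sin 81.70° × sin 90.0° = 0.98953, so δ = +81.700°.
cos H₀ = −tan(+86.3°) tan(+81.700°) = -106.0006 ≤ −1 ⇒ polar day, H₀ = π.
Bracket: H₀ sin φ sin δ + cos φ cos δ sin H₀ = 3.1416×0.99792×0.98953 + 0.06453×0.14436×0.00000 = 3.102241 + 0.000000 = 3.102241.
Q̄ = (S₀/π) × [bracket] = (2386/π) × 3.102241 = 2356 W/m².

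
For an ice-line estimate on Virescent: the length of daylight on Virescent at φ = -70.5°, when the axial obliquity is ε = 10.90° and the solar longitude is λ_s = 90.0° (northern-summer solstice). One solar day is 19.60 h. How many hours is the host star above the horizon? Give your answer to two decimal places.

6.21 h

Solar declination: sin δ = sin ε · sin λ_s = sin 10.90° × sin 90.0° = 0.18910, so δ = +10.900°.
cos H₀ = −tan φ · tan δ = −tan(-70.5°) × tan(+10.900°) = 0.5438, so H₀ = 0.9958 rad = 57.06°.
Daylight = 2H₀/(2π) × 19.60 h = (0.9958/π) × 19.60 = 6.21 h.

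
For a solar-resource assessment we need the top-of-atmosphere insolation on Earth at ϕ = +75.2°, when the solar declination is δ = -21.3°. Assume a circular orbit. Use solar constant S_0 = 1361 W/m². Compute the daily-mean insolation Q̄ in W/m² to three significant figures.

cos h₀ = −tan(+75.2°) tan(-21.300°) = 1.4757 ≥ 1 ⇒ polar night, h₀ = 0 and Q̄ = 0.

Q̄ ≈ 0.00 W/m²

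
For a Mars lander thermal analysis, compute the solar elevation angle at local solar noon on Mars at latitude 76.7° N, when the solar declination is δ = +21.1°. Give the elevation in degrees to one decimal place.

At local noon the hour angle is zero, so the zenith angle equals |ϕ − δ| = |+76.7° − (+21.100°)| = 55.600°.
Elevation = 90° − 55.600° = 34.4°.

34.4°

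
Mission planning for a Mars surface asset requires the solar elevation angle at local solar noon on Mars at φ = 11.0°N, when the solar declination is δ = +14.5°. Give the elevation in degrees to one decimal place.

86.5°

At local noon the hour angle is zero, so the zenith angle equals |φ − δ| = |+11.0° − (+14.500°)| = 3.500°.
Elevation = 90° − 3.500° = 86.5°.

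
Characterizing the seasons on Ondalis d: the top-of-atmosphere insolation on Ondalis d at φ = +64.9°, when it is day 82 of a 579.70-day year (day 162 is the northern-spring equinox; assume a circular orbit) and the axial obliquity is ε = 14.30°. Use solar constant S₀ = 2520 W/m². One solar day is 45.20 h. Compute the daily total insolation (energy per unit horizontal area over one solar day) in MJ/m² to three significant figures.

24.0 MJ/m²

Solar longitude: λ_s = 360° × (82 − 162)/579.70 = -49.681°, i.e. -49.681° + 360° = 310.319°.
sin δ = sin 14.30° × sin 310.319° = -0.18832, so δ = -10.855°.
cos H₀ = −tan(+64.9°) tan(-10.855°) = 0.4094, H₀ = 1.1490 rad.
Bracket: H₀ sin φ sin δ + cos φ cos δ sin H₀ = 1.1490×0.90557×-0.18832 + 0.42420×0.98211×0.91237 = -0.195947 + 0.380103 = 0.184156.
Q̄ = (S₀/π) × [bracket] = (2520/π) × 0.184156 = 147.72 W/m².
Daily total = Q̄ × 45.20 h × 3600 s/h = 147.72 × 45.20 × 3600 / 10⁶ = 24.04 MJ/m².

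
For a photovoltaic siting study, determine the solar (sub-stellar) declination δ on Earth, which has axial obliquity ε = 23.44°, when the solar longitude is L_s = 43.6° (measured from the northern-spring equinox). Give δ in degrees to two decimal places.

sin δ = sin ε · sin L_s = sin 23.44° × sin 43.6° = 0.274323.
δ = arcsin(0.274323) = +15.92°.

δ = +15.92°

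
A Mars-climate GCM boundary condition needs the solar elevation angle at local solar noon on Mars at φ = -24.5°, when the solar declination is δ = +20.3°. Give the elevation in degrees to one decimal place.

At local noon the hour angle is zero, so the zenith angle equals |φ − δ| = |-24.5° − (+20.300°)| = 44.800°.
Elevation = 90° − 44.800° = 45.2°.

45.2°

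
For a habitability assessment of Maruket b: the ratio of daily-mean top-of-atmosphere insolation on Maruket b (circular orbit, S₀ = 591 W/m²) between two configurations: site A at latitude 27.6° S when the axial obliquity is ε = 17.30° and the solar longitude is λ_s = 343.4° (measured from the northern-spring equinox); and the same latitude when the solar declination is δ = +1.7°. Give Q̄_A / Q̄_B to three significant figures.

— Configuration A (φ=-27.6°):
Solar declination: sin δ = sin ε · sin λ_s = sin 17.30° × sin 343.4° = -0.08496, so δ = -4.874°.
cos H₀ = −tan(-27.6°) tan(-4.874°) = -0.0446, H₀ = 1.6154 rad.
Bracket: H₀ sin φ sin δ + cos φ cos δ sin H₀ = 1.6154×-0.46330×-0.08496 + 0.88620×0.99638×0.99901 = 0.063585 + 0.882118 = 0.945703.
Q̄ = (S₀/π) × [bracket] = (591/π) × 0.945703 = 177.91 W/m².
— Configuration B (φ=-27.6°):
cos H₀ = −tan(-27.6°) tan(+1.700°) = 0.0155, H₀ = 1.5553 rad.
Bracket: H₀ sin φ sin δ + cos φ cos δ sin H₀ = 1.5553×-0.46330×0.02967 + 0.88620×0.99956×0.99988 = -0.021379 + 0.885704 = 0.864325.
Q̄ = (S₀/π) × [bracket] = (591/π) × 0.864325 = 162.60 W/m².
Ratio Q̄_A / Q̄_B = 177.91 / 162.60 = 1.094.

Q̄_A / Q̄_B ≈ 1.09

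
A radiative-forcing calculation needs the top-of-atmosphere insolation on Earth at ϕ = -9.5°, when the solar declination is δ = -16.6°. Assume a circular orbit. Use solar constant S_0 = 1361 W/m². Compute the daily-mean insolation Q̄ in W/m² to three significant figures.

Q̄ ≈ 442 W/m²

cos h₀ = −tan(-9.5°) tan(-16.600°) = -0.0499, h₀ = 1.6207 rad.
Bracket: h₀ sin ϕ sin δ + cos ϕ cos δ sin h₀ = 1.6207×-0.16505×-0.28569 + 0.98629×0.95832×0.99875 = 0.076421 + 0.944000 = 1.020421.
Q̄ = (S_0/π) × [bracket] = (1361/π) × 1.020421 = 442.1 W/m².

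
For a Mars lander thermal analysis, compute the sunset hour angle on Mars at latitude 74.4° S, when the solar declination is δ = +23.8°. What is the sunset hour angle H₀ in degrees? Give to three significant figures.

cos H₀ = −tan φ · tan δ = 1.5797 ≥ 1, so the Sun never rises (polar night) and H₀ = 0.

H₀ = 0.00°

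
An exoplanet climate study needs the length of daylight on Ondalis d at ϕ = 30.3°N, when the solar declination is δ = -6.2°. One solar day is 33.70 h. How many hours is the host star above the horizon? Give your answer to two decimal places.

16.17 h

cos h₀ = −tan ϕ · tan δ = −tan(+30.3°) × tan(-6.200°) = 0.0635, so h₀ = 1.5073 rad = 86.36°.
Daylight = 2h₀/(2π) × 33.70 h = (1.5073/π) × 33.70 = 16.17 h.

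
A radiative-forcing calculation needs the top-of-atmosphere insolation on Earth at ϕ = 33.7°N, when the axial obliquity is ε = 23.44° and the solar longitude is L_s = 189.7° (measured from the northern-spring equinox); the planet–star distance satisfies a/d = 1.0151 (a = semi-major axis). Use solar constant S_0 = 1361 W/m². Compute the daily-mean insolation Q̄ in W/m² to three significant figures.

Solar declination: sin δ = sin ε · sin L_s = sin 23.44° × sin 189.7° = -0.06702, so δ = -3.843°.
cos h₀ = −tan(+33.7°) tan(-3.843°) = 0.0448, h₀ = 1.5260 rad.
Bracket: h₀ sin ϕ sin δ + cos ϕ cos δ sin h₀ = 1.5260×0.55484×-0.06702 + 0.83195×0.99775×0.99900 = -0.056745 + 0.829248 = 0.772503.
Inverse-square distance factor (a/d)² = 1.0151² = 1.030428.
Q̄ = (S_0/π) × 1.030428 × [bracket] = (1361/π) × 1.030428 × 0.772503 = 344.8 W/m².

Q̄ ≈ 345 W/m²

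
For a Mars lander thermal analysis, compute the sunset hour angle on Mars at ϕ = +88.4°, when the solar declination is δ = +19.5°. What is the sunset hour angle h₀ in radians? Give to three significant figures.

h₀ = 3.14 rad

Sunrise equation: cos h₀ = −tan ϕ · tan δ = -12.6776 ≤ −1, so the Sun never sets (polar day) and h₀ = π.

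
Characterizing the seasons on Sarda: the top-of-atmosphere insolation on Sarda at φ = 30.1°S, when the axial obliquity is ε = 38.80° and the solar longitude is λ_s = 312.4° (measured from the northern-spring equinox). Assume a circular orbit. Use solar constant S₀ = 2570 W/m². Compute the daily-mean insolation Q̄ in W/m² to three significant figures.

Q̄ ≈ 955 W/m²

Solar declination: sin δ = sin ε · sin λ_s = sin 38.80° × sin 312.4° = -0.46272, so δ = -27.563°.
cos H₀ = −tan(-30.1°) tan(-27.563°) = -0.3026, H₀ = 1.8782 rad.
Bracket: H₀ sin φ sin δ + cos φ cos δ sin H₀ = 1.8782×-0.50151×-0.46272 + 0.86515×0.88651×0.95313 = 0.435853 + 0.731017 = 1.166870.
Q̄ = (S₀/π) × [bracket] = (2570/π) × 1.166870 = 954.6 W/m².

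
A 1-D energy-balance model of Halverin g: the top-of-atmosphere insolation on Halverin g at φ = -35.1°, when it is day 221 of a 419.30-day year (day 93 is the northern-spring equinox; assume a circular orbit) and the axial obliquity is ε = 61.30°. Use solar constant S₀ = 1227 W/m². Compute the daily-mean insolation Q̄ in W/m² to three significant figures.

Q̄ ≈ 0.00 W/m²

Solar longitude: λ_s = 360° × (221 − 93)/419.30 = 109.897°.
sin δ = sin 61.30° × sin 109.897° = 0.82478, so δ = +55.567°.
cos H₀ = −tan(-35.1°) tan(+55.567°) = 1.0251 ≥ 1 ⇒ polar night, H₀ = 0 and Q̄ = 0.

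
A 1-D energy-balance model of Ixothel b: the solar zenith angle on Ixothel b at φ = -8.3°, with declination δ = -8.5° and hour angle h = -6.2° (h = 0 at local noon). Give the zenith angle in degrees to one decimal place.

cos θ_z = sin φ sin δ + cos φ cos δ cos h = 0.021337 + 0.972933 = 0.994270.
θ_z = arccos(0.994270) = 6.1°.

θ_z = 6.1°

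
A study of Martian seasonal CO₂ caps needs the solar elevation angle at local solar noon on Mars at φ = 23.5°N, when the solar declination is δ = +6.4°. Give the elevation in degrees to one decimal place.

72.9°

At local noon the hour angle is zero, so the zenith angle equals |φ − δ| = |+23.5° − (+6.400°)| = 17.100°.
Elevation = 90° − 17.100° = 72.9°.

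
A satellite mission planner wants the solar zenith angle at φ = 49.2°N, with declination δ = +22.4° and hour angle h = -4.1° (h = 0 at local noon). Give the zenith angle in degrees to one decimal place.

θ_z = 27.0°

cos θ_z = sin φ sin δ + cos φ cos δ cos h = 0.288468 + 0.602571 = 0.891039.
θ_z = arccos(0.891039) = 27.0°.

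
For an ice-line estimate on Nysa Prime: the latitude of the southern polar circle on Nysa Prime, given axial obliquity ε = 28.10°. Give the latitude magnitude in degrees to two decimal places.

61.90°

The polar circle is the lowest latitude that experiences at least one full rotation of continuous darkness at the northern-summer solstice; it lies at |ϕ| = 90° − ε = 90° − 28.10° = 61.90°.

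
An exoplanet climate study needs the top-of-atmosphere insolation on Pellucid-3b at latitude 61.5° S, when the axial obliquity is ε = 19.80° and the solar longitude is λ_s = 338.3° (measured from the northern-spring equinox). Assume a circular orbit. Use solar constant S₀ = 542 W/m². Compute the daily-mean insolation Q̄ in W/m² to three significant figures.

Solar declination: sin δ = sin ε · sin λ_s = sin 19.80° × sin 338.3° = -0.12525, so δ = -7.195°.
cos H₀ = −tan(-61.5°) tan(-7.195°) = -0.2325, H₀ = 1.8055 rad.
Bracket: H₀ sin φ sin δ + cos φ cos δ sin H₀ = 1.8055×-0.87882×-0.12525 + 0.47716×0.99213×0.97259 = 0.198735 + 0.460429 = 0.659164.
Q̄ = (S₀/π) × [bracket] = (542/π) × 0.659164 = 113.7 W/m².

Q̄ ≈ 114 W/m²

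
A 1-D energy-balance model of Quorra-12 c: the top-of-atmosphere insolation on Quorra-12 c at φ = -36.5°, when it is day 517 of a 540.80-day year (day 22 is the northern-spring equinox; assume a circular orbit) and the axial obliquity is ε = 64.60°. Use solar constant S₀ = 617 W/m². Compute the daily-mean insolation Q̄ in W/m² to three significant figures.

Solar longitude: λ_s = 360° × (517 − 22)/540.80 = 329.512°.
sin δ = sin 64.60° × sin 329.512° = -0.45832, so δ = -27.279°.
cos H₀ = −tan(-36.5°) tan(-27.279°) = -0.3816, H₀ = 1.9623 rad.
Bracket: H₀ sin φ sin δ + cos φ cos δ sin H₀ = 1.9623×-0.59482×-0.45832 + 0.80386×0.88879×0.92434 = 0.534958 + 0.660406 = 1.195364.
Q̄ = (S₀/π) × [bracket] = (617/π) × 1.195364 = 234.8 W/m².

Q̄ ≈ 235 W/m²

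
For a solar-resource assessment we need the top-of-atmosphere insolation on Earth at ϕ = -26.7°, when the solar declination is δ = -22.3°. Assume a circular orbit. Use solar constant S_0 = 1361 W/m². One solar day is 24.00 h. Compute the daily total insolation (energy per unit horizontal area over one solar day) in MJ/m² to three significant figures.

cos h₀ = −tan(-26.7°) tan(-22.300°) = -0.2063, h₀ = 1.7786 rad.
Bracket: h₀ sin ϕ sin δ + cos ϕ cos δ sin h₀ = 1.7786×-0.44932×-0.37946 + 0.89337×0.92521×0.97849 = 0.303249 + 0.808776 = 1.112025.
Q̄ = (S_0/π) × [bracket] = (1361/π) × 1.112025 = 481.75 W/m².
Daily total = Q̄ × 24.00 h × 3600 s/h = 481.75 × 24.00 × 3600 / 10⁶ = 41.62 MJ/m².

41.6 MJ/m²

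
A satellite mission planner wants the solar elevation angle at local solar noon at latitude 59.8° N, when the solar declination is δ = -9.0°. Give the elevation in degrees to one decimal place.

At local noon the hour angle is zero, so the zenith angle equals |φ − δ| = |+59.8° − (-9.000°)| = 68.800°.
Elevation = 90° − 68.800° = 21.2°.

21.2°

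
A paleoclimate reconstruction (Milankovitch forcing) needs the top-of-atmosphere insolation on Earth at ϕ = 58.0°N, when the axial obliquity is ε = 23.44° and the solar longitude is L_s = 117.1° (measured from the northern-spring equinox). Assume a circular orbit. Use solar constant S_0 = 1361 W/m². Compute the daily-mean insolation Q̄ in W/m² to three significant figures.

Solar declination: sin δ = sin ε · sin L_s = sin 23.44° × sin 117.1° = 0.35412, so δ = +20.739°.
cos h₀ = −tan(+58.0°) tan(+20.739°) = -0.6060, h₀ = 2.2218 rad.
Bracket: h₀ sin ϕ sin δ + cos ϕ cos δ sin h₀ = 2.2218×0.84805×0.35412 + 0.52992×0.93520×0.79549 = 0.667232 + 0.394230 = 1.061462.
Q̄ = (S_0/π) × [bracket] = (1361/π) × 1.061462 = 459.8 W/m².

Q̄ ≈ 460 W/m²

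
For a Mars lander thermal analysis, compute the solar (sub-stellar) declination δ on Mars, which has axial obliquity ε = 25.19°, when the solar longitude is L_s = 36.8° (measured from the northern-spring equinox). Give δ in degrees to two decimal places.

sin δ = sin ε · sin L_s = sin 25.19° × sin 36.8° = 0.254957.
δ = arcsin(0.254957) = +14.77°.

δ = +14.77°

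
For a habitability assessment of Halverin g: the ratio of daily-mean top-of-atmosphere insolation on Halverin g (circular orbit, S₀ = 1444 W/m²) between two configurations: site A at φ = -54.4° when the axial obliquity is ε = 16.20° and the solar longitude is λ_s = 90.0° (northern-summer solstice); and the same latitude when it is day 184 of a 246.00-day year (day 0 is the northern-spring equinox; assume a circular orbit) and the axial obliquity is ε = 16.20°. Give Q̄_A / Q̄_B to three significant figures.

— Configuration A (φ=-54.4°):
Solar declination: sin δ = sin ε · sin λ_s = sin 16.20° × sin 90.0° = 0.27899, so δ = +16.200°.
cos H₀ = −tan(-54.4°) tan(+16.200°) = 0.4058, H₀ = 1.1529 rad.
Bracket: H₀ sin φ sin δ + cos φ cos δ sin H₀ = 1.1529×-0.81310×0.27899 + 0.58212×0.96029×0.91396 = -0.261532 + 0.510907 = 0.249375.
Q̄ = (S₀/π) × [bracket] = (1444/π) × 0.249375 = 114.62 W/m².
— Configuration B (φ=-54.4°):
Solar longitude: λ_s = 360° × (184 − 0)/246.00 = 269.268°.
sin δ = sin 16.20° × sin 269.268° = -0.27897, so δ = -16.199°.
cos H₀ = −tan(-54.4°) tan(-16.199°) = -0.4058, H₀ = 1.9886 rad.
Bracket: H₀ sin φ sin δ + cos φ cos δ sin H₀ = 1.9886×-0.81310×-0.27897 + 0.58212×0.96030×0.91398 = 0.451075 + 0.510924 = 0.961999.
Q̄ = (S₀/π) × [bracket] = (1444/π) × 0.961999 = 442.17 W/m².
Ratio Q̄_A / Q̄_B = 114.62 / 442.17 = 0.2592.

Q̄_A / Q̄_B ≈ 0.259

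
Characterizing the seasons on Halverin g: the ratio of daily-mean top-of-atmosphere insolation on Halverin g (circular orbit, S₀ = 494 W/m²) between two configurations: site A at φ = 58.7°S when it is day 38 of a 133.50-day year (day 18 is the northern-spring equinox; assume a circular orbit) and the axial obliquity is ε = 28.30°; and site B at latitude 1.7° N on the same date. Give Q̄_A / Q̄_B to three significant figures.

Q̄_A / Q̄_B ≈ 0.0875

— Configuration A (φ=-58.7°):
Solar longitude: λ_s = 360° × (38 − 18)/133.50 = 53.933°.
sin δ = sin 28.30° × sin 53.933° = 0.38322, so δ = +22.533°.
cos H₀ = −tan(-58.7°) tan(+22.533°) = 0.6824, H₀ = 0.8198 rad.
Bracket: H₀ sin φ sin δ + cos φ cos δ sin H₀ = 0.8198×-0.85446×0.38322 + 0.51952×0.92366×0.73100 = -0.268440 + 0.350778 = 0.082338.
Q̄ = (S₀/π) × [bracket] = (494/π) × 0.082338 = 12.947 W/m².
— Configuration B (φ=+1.7°):
cos H₀ = −tan(+1.7°) tan(+22.533°) = -0.0123, H₀ = 1.5831 rad.
Bracket: H₀ sin φ sin δ + cos φ cos δ sin H₀ = 1.5831×0.02967×0.38322 + 0.99956×0.92366×0.99992 = 0.018000 + 0.923180 = 0.941180.
Q̄ = (S₀/π) × [bracket] = (494/π) × 0.941180 = 148.00 W/m².
Ratio Q̄_A / Q̄_B = 12.947 / 148.00 = 0.08748.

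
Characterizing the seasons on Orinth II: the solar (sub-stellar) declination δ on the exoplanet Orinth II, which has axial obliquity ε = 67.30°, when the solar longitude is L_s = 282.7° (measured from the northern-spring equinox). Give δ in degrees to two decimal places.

δ = -64.15°

sin δ = sin ε · sin L_s = sin 67.30° × sin 282.7° = -0.899968.
δ = arcsin(-0.899968) = -64.15°.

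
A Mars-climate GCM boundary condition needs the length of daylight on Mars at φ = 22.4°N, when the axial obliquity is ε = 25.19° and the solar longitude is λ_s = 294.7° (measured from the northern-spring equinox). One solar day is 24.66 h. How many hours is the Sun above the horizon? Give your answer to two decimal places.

10.97 h

Solar declination: sin δ = sin ε · sin λ_s = sin 25.19° × sin 294.7° = -0.38668, so δ = -22.748°.
cos H₀ = −tan φ · tan δ = −tan(+22.4°) × tan(-22.748°) = 0.1728, so H₀ = 1.3971 rad = 80.05°.
Daylight = 2H₀/(2π) × 24.66 h = (1.3971/π) × 24.66 = 10.97 h.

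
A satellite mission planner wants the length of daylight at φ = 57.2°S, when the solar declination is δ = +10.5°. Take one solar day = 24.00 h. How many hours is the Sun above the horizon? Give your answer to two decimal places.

cos H₀ = −tan φ · tan δ = −tan(-57.2°) × tan(+10.500°) = 0.2876, so H₀ = 1.2791 rad = 73.29°.
Daylight = 2H₀/(2π) × 24.00 h = (1.2791/π) × 24.00 = 9.77 h.

9.77 h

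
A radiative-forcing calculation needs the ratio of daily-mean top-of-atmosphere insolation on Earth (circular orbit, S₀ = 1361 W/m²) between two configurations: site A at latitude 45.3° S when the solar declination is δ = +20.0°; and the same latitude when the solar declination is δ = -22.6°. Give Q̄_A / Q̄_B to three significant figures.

Q̄_A / Q̄_B ≈ 0.285

— Configuration A (φ=-45.3°):
cos H₀ = −tan(-45.3°) tan(+20.000°) = 0.3678, H₀ = 1.1942 rad.
Bracket: H₀ sin φ sin δ + cos φ cos δ sin H₀ = 1.1942×-0.71080×0.34202 + 0.70339×0.93969×0.92990 = -0.290319 + 0.614635 = 0.324316.
Q̄ = (S₀/π) × [bracket] = (1361/π) × 0.324316 = 140.50 W/m².
— Configuration B (φ=-45.3°):
cos H₀ = −tan(-45.3°) tan(-22.600°) = -0.4206, H₀ = 2.0049 rad.
Bracket: H₀ sin φ sin δ + cos φ cos δ sin H₀ = 2.0049×-0.71080×-0.38430 + 0.70339×0.92321×0.90723 = 0.547659 + 0.589134 = 1.136793.
Q̄ = (S₀/π) × [bracket] = (1361/π) × 1.136793 = 492.48 W/m².
Ratio Q̄_A / Q̄_B = 140.50 / 492.48 = 0.2853.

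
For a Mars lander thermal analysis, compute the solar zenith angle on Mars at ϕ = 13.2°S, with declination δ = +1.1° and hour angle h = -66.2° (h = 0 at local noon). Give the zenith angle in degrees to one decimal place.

θ_z = 67.1°

cos θ_z = sin ϕ sin δ + cos ϕ cos δ cos h = -0.004384 + 0.392811 = 0.388427.
θ_z = arccos(0.388427) = 67.1°.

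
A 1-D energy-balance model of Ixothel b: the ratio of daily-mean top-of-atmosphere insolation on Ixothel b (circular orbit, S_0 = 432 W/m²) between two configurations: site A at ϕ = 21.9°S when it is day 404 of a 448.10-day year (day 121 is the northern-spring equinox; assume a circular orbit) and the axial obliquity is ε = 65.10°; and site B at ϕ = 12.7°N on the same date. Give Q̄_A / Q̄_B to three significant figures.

— Configuration A (ϕ=-21.9°):
Solar longitude: L_s = 360° × (404 − 121)/448.10 = 227.360°.
sin δ = sin 65.10° × sin 227.360° = -0.66724, so δ = -41.855°.
cos h₀ = −tan(-21.9°) tan(-41.855°) = -0.3601, h₀ = 1.9392 rad.
Bracket: h₀ sin ϕ sin δ + cos ϕ cos δ sin h₀ = 1.9392×-0.37299×-0.66724 + 0.92784×0.74484×0.93291 = 0.482616 + 0.644727 = 1.127343.
Q̄ = (S_0/π) × [bracket] = (432/π) × 1.127343 = 155.02 W/m².
— Configuration B (ϕ=+12.7°):
cos h₀ = −tan(+12.7°) tan(-41.855°) = 0.2019, h₀ = 1.3675 rad.
Bracket: h₀ sin ϕ sin δ + cos ϕ cos δ sin h₀ = 1.3675×0.21985×-0.66724 + 0.97553×0.74484×0.97941 = -0.200602 + 0.711653 = 0.511051.
Q̄ = (S_0/π) × [bracket] = (432/π) × 0.511051 = 70.275 W/m².
Ratio Q̄_A / Q̄_B = 155.02 / 70.275 = 2.206.

Q̄_A / Q̄_B ≈ 2.21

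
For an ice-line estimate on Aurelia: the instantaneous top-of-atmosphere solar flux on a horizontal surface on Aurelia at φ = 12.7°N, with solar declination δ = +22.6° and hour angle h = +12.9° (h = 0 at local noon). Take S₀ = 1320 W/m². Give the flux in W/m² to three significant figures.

cos θ_z = sin φ sin δ + cos φ cos δ cos h = 0.084486 + 0.877893 = 0.962379.
Flux = S₀ · cos θ_z = 1320 × 0.962379 = 1270 W/m².

1.27e+03 W/m²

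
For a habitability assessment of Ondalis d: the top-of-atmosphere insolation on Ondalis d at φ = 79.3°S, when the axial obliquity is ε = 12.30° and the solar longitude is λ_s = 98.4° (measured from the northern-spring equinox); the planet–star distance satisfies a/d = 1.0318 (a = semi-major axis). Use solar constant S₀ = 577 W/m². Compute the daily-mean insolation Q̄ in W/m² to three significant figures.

Solar declination: sin δ = sin ε · sin λ_s = sin 12.30° × sin 98.4° = 0.21075, so δ = +12.166°.
cos H₀ = −tan(-79.3°) tan(+12.166°) = 1.1410 ≥ 1 ⇒ polar night, H₀ = 0 and Q̄ = 0.
Inverse-square distance factor (a/d)² = 1.0318² = 1.064611.

Q̄ ≈ 0.00 W/m²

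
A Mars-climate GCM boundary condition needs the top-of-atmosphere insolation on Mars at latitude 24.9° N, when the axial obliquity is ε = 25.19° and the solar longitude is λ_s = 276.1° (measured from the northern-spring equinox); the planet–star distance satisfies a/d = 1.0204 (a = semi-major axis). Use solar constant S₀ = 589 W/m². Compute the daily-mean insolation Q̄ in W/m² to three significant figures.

Q̄ ≈ 110 W/m²

Solar declination: sin δ = sin ε · sin λ_s = sin 25.19° × sin 276.1° = -0.42321, so δ = -25.038°.
cos H₀ = −tan(+24.9°) tan(-25.038°) = 0.2168, H₀ = 1.3522 rad.
Bracket: H₀ sin φ sin δ + cos φ cos δ sin H₀ = 1.3522×0.42104×-0.42321 + 0.90704×0.90603×0.97621 = -0.240946 + 0.802255 = 0.561309.
Inverse-square distance factor (a/d)² = 1.0204² = 1.041216.
Q̄ = (S₀/π) × 1.041216 × [bracket] = (589/π) × 1.041216 × 0.561309 = 109.6 W/m².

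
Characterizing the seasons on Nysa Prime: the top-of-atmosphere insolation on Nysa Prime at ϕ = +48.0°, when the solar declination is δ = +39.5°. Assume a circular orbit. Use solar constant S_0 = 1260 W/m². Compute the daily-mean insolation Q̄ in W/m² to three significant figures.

cos h₀ = −tan(+48.0°) tan(+39.500°) = -0.9155, h₀ = 2.7276 rad.
Bracket: h₀ sin ϕ sin δ + cos ϕ cos δ sin h₀ = 2.7276×0.74314×0.63608 + 0.66913×0.77162×0.40228 = 1.289327 + 0.207703 = 1.497030.
Q̄ = (S_0/π) × [bracket] = (1260/π) × 1.497030 = 600.4 W/m².

Q̄ ≈ 600 W/m²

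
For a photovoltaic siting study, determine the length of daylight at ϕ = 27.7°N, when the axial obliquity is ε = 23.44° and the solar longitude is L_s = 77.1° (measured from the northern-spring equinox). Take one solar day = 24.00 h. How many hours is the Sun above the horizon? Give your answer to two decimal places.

Solar declination: sin δ = sin ε · sin L_s = sin 23.44° × sin 77.1° = 0.38775, so δ = +22.814°.
cos h₀ = −tan ϕ · tan δ = −tan(+27.7°) × tan(+22.814°) = -0.2209, so h₀ = 1.7935 rad = 102.76°.
Daylight = 2h₀/(2π) × 24.00 h = (1.7935/π) × 24.00 = 13.70 h.

13.70 h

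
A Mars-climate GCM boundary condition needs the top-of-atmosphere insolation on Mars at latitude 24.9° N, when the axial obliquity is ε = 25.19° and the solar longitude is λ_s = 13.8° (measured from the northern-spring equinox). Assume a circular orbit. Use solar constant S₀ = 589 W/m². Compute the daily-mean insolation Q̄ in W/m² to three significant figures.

Solar declination: sin δ = sin ε · sin λ_s = sin 25.19° × sin 13.8° = 0.10152, so δ = +5.827°.
cos H₀ = −tan(+24.9°) tan(+5.827°) = -0.0474, H₀ = 1.6182 rad.
Bracket: H₀ sin φ sin δ + cos φ cos δ sin H₀ = 1.6182×0.42104×0.10152 + 0.90704×0.99483×0.99888 = 0.069168 + 0.901340 = 0.970508.
Q̄ = (S₀/π) × [bracket] = (589/π) × 0.970508 = 182.0 W/m².

Q̄ ≈ 182 W/m²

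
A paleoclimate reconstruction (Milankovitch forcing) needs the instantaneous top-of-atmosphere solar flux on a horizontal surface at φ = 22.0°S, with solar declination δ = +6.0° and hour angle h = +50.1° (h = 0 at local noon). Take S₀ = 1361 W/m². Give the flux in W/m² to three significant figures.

752 W/m²

cos θ_z = sin φ sin δ + cos φ cos δ cos h = -0.039157 + 0.591484 = 0.552327.
Flux = S₀ · cos θ_z = 1361 × 0.552327 = 751.7 W/m².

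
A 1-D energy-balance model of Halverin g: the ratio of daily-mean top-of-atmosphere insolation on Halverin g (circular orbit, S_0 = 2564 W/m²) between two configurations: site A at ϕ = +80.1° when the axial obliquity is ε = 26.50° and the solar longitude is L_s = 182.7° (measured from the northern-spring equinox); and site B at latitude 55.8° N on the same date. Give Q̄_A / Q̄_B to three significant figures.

Q̄_A / Q̄_B ≈ 0.263

— Configuration A (ϕ=+80.1°):
Solar declination: sin δ = sin ε · sin L_s = sin 26.50° × sin 182.7° = -0.02102, so δ = -1.204°.
cos h₀ = −tan(+80.1°) tan(-1.204°) = 0.1205, h₀ = 1.4500 rad.
Bracket: h₀ sin ϕ sin δ + cos ϕ cos δ sin h₀ = 1.4500×0.98511×-0.02102 + 0.17193×0.99978×0.99272 = -0.030025 + 0.170641 = 0.140616.
Q̄ = (S_0/π) × [bracket] = (2564/π) × 0.140616 = 114.76 W/m².
— Configuration B (ϕ=+55.8°):
cos h₀ = −tan(+55.8°) tan(-1.204°) = 0.0309, h₀ = 1.5399 rad.
Bracket: h₀ sin ϕ sin δ + cos ϕ cos δ sin h₀ = 1.5399×0.82708×-0.02102 + 0.56208×0.99978×0.99952 = -0.026772 + 0.561687 = 0.534915.
Q̄ = (S_0/π) × [bracket] = (2564/π) × 0.534915 = 436.57 W/m².
Ratio Q̄_A / Q̄_B = 114.76 / 436.57 = 0.2629.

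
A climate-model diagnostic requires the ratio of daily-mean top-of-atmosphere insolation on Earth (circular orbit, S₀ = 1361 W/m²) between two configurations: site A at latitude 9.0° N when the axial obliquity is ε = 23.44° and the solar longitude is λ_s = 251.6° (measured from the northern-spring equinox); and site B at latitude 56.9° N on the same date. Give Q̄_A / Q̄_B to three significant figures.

— Configuration A (φ=+9.0°):
Solar declination: sin δ = sin ε · sin λ_s = sin 23.44° × sin 251.6° = -0.37745, so δ = -22.176°.
cos H₀ = −tan(+9.0°) tan(-22.176°) = 0.0646, H₀ = 1.5062 rad.
Bracket: H₀ sin φ sin δ + cos φ cos δ sin H₀ = 1.5062×0.15643×-0.37745 + 0.98769×0.92603×0.99791 = -0.088933 + 0.912719 = 0.823786.
Q̄ = (S₀/π) × [bracket] = (1361/π) × 0.823786 = 356.88 W/m².
— Configuration B (φ=+56.9°):
cos H₀ = −tan(+56.9°) tan(-22.176°) = 0.6253, H₀ = 0.8953 rad.
Bracket: H₀ sin φ sin δ + cos φ cos δ sin H₀ = 0.8953×0.83772×-0.37745 + 0.54610×0.92603×0.78042 = -0.283092 + 0.394662 = 0.111570.
Q̄ = (S₀/π) × [bracket] = (1361/π) × 0.111570 = 48.334 W/m².
Ratio Q̄_A / Q̄_B = 356.88 / 48.334 = 7.384.

Q̄_A / Q̄_B ≈ 7.38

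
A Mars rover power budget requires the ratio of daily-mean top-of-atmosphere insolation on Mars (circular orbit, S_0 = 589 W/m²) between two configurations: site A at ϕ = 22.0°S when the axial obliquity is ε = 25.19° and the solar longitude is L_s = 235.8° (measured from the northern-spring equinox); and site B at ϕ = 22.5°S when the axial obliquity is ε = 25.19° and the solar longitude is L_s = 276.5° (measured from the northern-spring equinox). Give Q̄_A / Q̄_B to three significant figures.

— Configuration A (ϕ=-22.0°):
Solar declination: sin δ = sin ε · sin L_s = sin 25.19° × sin 235.8° = -0.35202, so δ = -20.611°.
cos h₀ = −tan(-22.0°) tan(-20.611°) = -0.1520, h₀ = 1.7233 rad.
Bracket: h₀ sin ϕ sin δ + cos ϕ cos δ sin h₀ = 1.7233×-0.37461×-0.35202 + 0.92718×0.93599×0.98839 = 0.227252 + 0.857756 = 1.085008.
Q̄ = (S_0/π) × [bracket] = (589/π) × 1.085008 = 203.42 W/m².
— Configuration B (ϕ=-22.5°):
Solar declination: sin δ = sin ε · sin L_s = sin 25.19° × sin 276.5° = -0.42289, so δ = -25.017°.
cos h₀ = −tan(-22.5°) tan(-25.017°) = -0.1933, h₀ = 1.7653 rad.
Bracket: h₀ sin ϕ sin δ + cos ϕ cos δ sin h₀ = 1.7653×-0.38268×-0.42289 + 0.92388×0.90618×0.98114 = 0.285681 + 0.821412 = 1.107093.
Q̄ = (S_0/π) × [bracket] = (589/π) × 1.107093 = 207.56 W/m².
Ratio Q̄_A / Q̄_B = 203.42 / 207.56 = 0.9801.

Q̄_A / Q̄_B ≈ 0.980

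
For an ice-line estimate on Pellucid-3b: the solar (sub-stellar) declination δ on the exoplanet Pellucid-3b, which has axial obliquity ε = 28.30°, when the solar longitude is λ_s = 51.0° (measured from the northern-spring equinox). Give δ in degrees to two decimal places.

sin δ = sin ε · sin λ_s = sin 28.30° × sin 51.0° = 0.368436.
δ = arcsin(0.368436) = +21.62°.

δ = +21.62°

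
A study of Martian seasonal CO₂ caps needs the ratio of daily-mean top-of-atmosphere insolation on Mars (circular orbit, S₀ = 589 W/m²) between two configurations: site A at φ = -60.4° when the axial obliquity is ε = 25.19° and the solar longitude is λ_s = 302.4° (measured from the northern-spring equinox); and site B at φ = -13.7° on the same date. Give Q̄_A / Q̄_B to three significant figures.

Q̄_A / Q̄_B ≈ 1.02

— Configuration A (φ=-60.4°):
Solar declination: sin δ = sin ε · sin λ_s = sin 25.19° × sin 302.4° = -0.35936, so δ = -21.061°.
cos H₀ = −tan(-60.4°) tan(-21.061°) = -0.6779, H₀ = 2.3157 rad.
Bracket: H₀ sin φ sin δ + cos φ cos δ sin H₀ = 2.3157×-0.86949×-0.35936 + 0.49394×0.93320×0.73517 = 0.723563 + 0.338873 = 1.062436.
Q̄ = (S₀/π) × [bracket] = (589/π) × 1.062436 = 199.19 W/m².
— Configuration B (φ=-13.7°):
cos H₀ = −tan(-13.7°) tan(-21.061°) = -0.0939, H₀ = 1.6648 rad.
Bracket: H₀ sin φ sin δ + cos φ cos δ sin H₀ = 1.6648×-0.23684×-0.35936 + 0.97155×0.93320×0.99558 = 0.141692 + 0.902643 = 1.044335.
Q̄ = (S₀/π) × [bracket] = (589/π) × 1.044335 = 195.80 W/m².
Ratio Q̄_A / Q̄_B = 199.19 / 195.80 = 1.017.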